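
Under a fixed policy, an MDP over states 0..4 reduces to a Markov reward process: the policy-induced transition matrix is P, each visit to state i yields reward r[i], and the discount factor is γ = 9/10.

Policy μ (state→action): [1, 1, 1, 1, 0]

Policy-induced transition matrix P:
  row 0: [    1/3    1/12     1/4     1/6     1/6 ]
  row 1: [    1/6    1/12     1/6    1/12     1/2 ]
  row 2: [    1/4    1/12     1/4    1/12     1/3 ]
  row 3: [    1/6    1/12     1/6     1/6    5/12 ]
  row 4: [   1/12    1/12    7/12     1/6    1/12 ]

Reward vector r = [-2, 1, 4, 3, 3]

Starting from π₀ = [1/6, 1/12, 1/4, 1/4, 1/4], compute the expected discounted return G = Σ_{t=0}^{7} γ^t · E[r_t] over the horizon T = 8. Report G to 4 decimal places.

t=0: π = [0.1667, 0.0833, 0.2500, 0.2500, 0.2500], E[r] = 2.2500, γ^t·E[r] = 2.250000, running G = 2.250000
t=1: π = [0.1944, 0.0833, 0.3056, 0.1389, 0.2778], E[r] = 2.1667, γ^t·E[r] = 1.950000, running G = 4.200000
t=2: π = [0.2014, 0.0833, 0.3241, 0.1343, 0.2569], E[r] = 2.1505, γ^t·E[r] = 1.741875, running G = 5.941875
t=3: π = [0.2058, 0.0833, 0.3175, 0.1327, 0.2606], E[r] = 2.1217, γ^t·E[r] = 1.546734, running G = 7.488609
t=4: π = [0.2057, 0.0833, 0.3189, 0.1333, 0.2588], E[r] = 2.1236, γ^t·E[r] = 1.393316, running G = 8.881925
t=5: π = [0.2060, 0.0833, 0.3182, 0.1332, 0.2593], E[r] = 2.1218, γ^t·E[r] = 1.252890, running G = 10.134816
t=6: π = [0.2059, 0.0833, 0.3184, 0.1332, 0.2592], E[r] = 2.1222, γ^t·E[r] = 1.127844, running G = 11.262660
t=7: π = [0.2059, 0.0833, 0.3183, 0.1332, 0.2592], E[r] = 2.1221, γ^t·E[r] = 1.014980, running G = 12.277640

G = 12.2776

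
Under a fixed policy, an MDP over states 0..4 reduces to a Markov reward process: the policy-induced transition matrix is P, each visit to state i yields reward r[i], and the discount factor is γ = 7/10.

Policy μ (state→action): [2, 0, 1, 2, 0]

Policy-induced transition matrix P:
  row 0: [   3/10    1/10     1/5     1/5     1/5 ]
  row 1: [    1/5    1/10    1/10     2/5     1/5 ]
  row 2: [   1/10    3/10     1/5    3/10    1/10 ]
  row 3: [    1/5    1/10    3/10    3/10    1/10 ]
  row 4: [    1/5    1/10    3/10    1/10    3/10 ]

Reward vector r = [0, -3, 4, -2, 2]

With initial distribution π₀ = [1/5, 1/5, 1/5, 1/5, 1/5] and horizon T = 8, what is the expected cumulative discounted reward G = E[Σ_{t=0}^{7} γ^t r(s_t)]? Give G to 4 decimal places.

G = 0.8386

t=0: π = [0.2000, 0.2000, 0.2000, 0.2000, 0.2000], E[r] = 0.2000, γ^t·E[r] = 0.200000, running G = 0.200000
t=1: π = [0.2000, 0.1400, 0.2200, 0.2600, 0.1800], E[r] = 0.3000, γ^t·E[r] = 0.210000, running G = 0.410000
t=2: π = [0.1980, 0.1440, 0.2300, 0.2580, 0.1700], E[r] = 0.3120, γ^t·E[r] = 0.152880, running G = 0.562880
t=3: π = [0.1968, 0.1460, 0.2284, 0.2606, 0.1682], E[r] = 0.2908, γ^t·E[r] = 0.099744, running G = 0.662624
t=4: π = [0.1968, 0.1457, 0.2283, 0.2613, 0.1679], E[r] = 0.2894, γ^t·E[r] = 0.069475, running G = 0.732100
t=5: π = [0.1969, 0.1457, 0.2284, 0.2613, 0.1678], E[r] = 0.2895, γ^t·E[r] = 0.048658, running G = 0.780758
t=6: π = [0.1969, 0.1457, 0.2283, 0.2613, 0.1678], E[r] = 0.2894, γ^t·E[r] = 0.034047, running G = 0.814805
t=7: π = [0.1969, 0.1457, 0.2283, 0.2613, 0.1678], E[r] = 0.2894, γ^t·E[r] = 0.023831, running G = 0.838636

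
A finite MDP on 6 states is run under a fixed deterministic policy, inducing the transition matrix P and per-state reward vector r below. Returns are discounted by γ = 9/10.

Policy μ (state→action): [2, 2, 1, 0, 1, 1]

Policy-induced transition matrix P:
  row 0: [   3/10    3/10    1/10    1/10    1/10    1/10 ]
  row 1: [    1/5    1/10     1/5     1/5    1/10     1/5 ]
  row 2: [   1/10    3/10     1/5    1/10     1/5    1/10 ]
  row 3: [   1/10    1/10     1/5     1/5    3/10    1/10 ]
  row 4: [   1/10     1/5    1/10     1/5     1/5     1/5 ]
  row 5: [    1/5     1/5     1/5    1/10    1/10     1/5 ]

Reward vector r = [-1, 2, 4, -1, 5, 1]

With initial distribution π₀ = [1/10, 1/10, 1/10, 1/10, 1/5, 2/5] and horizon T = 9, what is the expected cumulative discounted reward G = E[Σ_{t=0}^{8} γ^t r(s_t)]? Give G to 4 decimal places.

t=0: π = [0.1000, 0.1000, 0.1000, 0.1000, 0.2000, 0.4000], E[r] = 1.8000, γ^t·E[r] = 1.800000, running G = 1.800000
t=1: π = [0.1700, 0.2000, 0.1700, 0.1400, 0.1500, 0.1700], E[r] = 1.6900, γ^t·E[r] = 1.521000, running G = 3.321000
t=2: π = [0.1710, 0.2000, 0.1680, 0.1490, 0.1600, 0.1520], E[r] = 1.7040, γ^t·E[r] = 1.380240, running G = 4.701240
t=3: π = [0.1694, 0.1990, 0.1669, 0.1509, 0.1626, 0.1512], E[r] = 1.7095, γ^t·E[r] = 1.246226, running G = 5.947466
t=4: π = [0.1689, 0.1986, 0.1668, 0.1513, 0.1631, 0.1513], E[r] = 1.7113, γ^t·E[r] = 1.122758, running G = 7.070223
t=5: π = [0.1688, 0.1986, 0.1668, 0.1513, 0.1632, 0.1513], E[r] = 1.7118, γ^t·E[r] = 1.010798, running G = 8.081022
t=6: π = [0.1687, 0.1986, 0.1668, 0.1513, 0.1633, 0.1513], E[r] = 1.7119, γ^t·E[r] = 0.909779, running G = 8.990801
t=7: π = [0.1687, 0.1986, 0.1668, 0.1513, 0.1633, 0.1513], E[r] = 1.7119, γ^t·E[r] = 0.818814, running G = 9.809615
t=8: π = [0.1687, 0.1986, 0.1668, 0.1513, 0.1633, 0.1513], E[r] = 1.7119, γ^t·E[r] = 0.736935, running G = 10.546550

G = 10.5465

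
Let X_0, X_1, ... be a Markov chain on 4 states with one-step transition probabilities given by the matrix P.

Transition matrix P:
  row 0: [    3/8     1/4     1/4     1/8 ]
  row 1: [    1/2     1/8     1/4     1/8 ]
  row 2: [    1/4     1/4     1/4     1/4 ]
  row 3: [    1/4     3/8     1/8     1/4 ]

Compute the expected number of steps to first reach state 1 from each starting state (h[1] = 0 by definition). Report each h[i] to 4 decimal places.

First-step conditioning: h[1] = 0; for i ≠ 1, h[i] = 1 + Σ_k P[i][k]·h[k].
  h[0] = 1 + 3/8·h[0] + 1/4·h[2] + 1/8·h[3]
  h[2] = 1 + 1/4·h[0] + 1/4·h[2] + 1/4·h[3]
  h[3] = 1 + 1/4·h[0] + 1/8·h[2] + 1/4·h[3]
Solving the 3×3 linear system over states ≠ 1 gives exactly h = [114/31, 0, 112/31, 98/31] (h[1] = 0 is the target).

h = [3.6774, 0.0000, 3.6129, 3.1613]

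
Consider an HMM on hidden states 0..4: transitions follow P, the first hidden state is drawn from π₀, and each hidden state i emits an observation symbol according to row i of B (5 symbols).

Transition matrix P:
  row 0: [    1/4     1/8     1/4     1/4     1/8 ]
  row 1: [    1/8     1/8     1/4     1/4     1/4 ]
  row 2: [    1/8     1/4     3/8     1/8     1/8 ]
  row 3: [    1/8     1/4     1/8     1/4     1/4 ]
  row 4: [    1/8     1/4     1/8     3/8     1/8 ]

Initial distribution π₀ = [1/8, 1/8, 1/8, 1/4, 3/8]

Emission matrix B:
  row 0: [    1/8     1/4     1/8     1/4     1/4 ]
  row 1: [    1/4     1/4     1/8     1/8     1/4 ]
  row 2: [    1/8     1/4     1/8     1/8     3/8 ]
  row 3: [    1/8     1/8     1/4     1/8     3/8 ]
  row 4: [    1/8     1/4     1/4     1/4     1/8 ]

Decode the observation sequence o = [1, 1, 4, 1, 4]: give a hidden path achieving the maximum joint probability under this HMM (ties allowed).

path = [4, 1, 2, 2, 2]

t=0: δ = [3.125e-02, 3.125e-02, 3.125e-02, 3.125e-02, 9.375e-02]  (obs o_0=1)
t=1: δ = [2.930e-03, 5.859e-03, 2.930e-03, 4.395e-03, 2.930e-03]  ψ = [4, 4, 2, 4, 4]  (obs o_1=1)
t=2: δ = [1.831e-04, 2.747e-04, 5.493e-04, 5.493e-04, 1.831e-04]  ψ = [0, 3, 1, 1, 1]  (obs o_2=4)
t=3: δ = [1.717e-05, 3.433e-05, 5.150e-05, 1.717e-05, 3.433e-05]  ψ = [2, 2, 2, 3, 3]  (obs o_3=1)
t=4: δ = [1.609e-06, 3.219e-06, 7.242e-06, 4.828e-06, 1.073e-06]  ψ = [2, 2, 2, 4, 1]  (obs o_4=4)
backtrack: best end state = 2; path = [4, 1, 2, 2, 2]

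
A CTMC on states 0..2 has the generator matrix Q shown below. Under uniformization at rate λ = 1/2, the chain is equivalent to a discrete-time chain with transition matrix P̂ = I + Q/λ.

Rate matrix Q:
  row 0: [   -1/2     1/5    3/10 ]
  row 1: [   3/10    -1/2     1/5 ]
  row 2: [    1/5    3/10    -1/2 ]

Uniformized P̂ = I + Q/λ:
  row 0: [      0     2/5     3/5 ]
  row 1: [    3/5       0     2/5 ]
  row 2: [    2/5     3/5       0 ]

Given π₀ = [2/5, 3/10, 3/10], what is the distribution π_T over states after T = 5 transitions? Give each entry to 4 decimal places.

t=0: π = [0.4000, 0.3000, 0.3000]
t=1: π = [0.3000, 0.3400, 0.3600]
t=2: π = [0.3480, 0.3360, 0.3160]
t=3: π = [0.3280, 0.3288, 0.3432]
t=4: π = [0.3346, 0.3371, 0.3283]
t=5: π = [0.3336, 0.3308, 0.3356]

π = [0.3336, 0.3308, 0.3356]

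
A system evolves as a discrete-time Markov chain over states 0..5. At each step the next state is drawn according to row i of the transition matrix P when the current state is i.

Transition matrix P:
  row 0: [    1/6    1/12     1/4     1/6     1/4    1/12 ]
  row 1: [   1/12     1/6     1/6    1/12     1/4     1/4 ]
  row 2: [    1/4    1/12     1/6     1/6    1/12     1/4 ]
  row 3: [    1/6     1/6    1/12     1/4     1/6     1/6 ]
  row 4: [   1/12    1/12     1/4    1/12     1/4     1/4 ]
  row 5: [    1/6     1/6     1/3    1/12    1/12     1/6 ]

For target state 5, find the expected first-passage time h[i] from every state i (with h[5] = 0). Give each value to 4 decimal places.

h = [5.5309, 4.6242, 4.8170, 5.1564, 4.6403, 0.0000]

First-step conditioning: h[5] = 0; for i ≠ 5, h[i] = 1 + Σ_k P[i][k]·h[k].
  h[0] = 1 + 1/6·h[0] + 1/12·h[1] + 1/4·h[2] + 1/6·h[3] + 1/4·h[4]
  h[1] = 1 + 1/12·h[0] + 1/6·h[1] + 1/6·h[2] + 1/12·h[3] + 1/4·h[4]
  h[2] = 1 + 1/4·h[0] + 1/12·h[1] + 1/6·h[2] + 1/6·h[3] + 1/12·h[4]
  h[3] = 1 + 1/6·h[0] + 1/6·h[1] + 1/12·h[2] + 1/4·h[3] + 1/6·h[4]
  h[4] = 1 + 1/12·h[0] + 1/12·h[1] + 1/4·h[2] + 1/12·h[3] + 1/4·h[4]
Solving the 5×5 linear system over states ≠ 5 gives exactly h = [37870/6847, 31662/6847, 32982/6847, 35306/6847, 31772/6847, 0] (h[5] = 0 is the target).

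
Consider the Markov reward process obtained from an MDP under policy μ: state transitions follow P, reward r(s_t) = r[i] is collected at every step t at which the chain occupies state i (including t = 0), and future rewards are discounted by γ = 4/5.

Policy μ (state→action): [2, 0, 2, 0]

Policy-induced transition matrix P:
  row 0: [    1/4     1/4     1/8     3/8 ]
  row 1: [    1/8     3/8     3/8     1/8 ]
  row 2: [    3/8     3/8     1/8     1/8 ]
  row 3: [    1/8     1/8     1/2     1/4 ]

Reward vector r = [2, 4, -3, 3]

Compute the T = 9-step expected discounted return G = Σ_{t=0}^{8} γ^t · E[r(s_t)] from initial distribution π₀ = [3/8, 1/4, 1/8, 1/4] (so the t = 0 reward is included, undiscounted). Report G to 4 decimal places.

t=0: π = [0.3750, 0.2500, 0.1250, 0.2500], E[r] = 2.1250, γ^t·E[r] = 2.125000, running G = 2.125000
t=1: π = [0.2031, 0.2656, 0.2813, 0.2500], E[r] = 1.3750, γ^t·E[r] = 1.100000, running G = 3.225000
t=2: π = [0.2207, 0.2871, 0.2852, 0.2070], E[r] = 1.3555, γ^t·E[r] = 0.867500, running G = 4.092500
t=3: π = [0.2239, 0.2957, 0.2744, 0.2061], E[r] = 1.4253, γ^t·E[r] = 0.729750, running G = 4.822250
t=4: π = [0.2216, 0.2955, 0.2762, 0.2067], E[r] = 1.4168, γ^t·E[r] = 0.580325, running G = 5.402575
t=5: π = [0.2217, 0.2956, 0.2764, 0.2062], E[r] = 1.4155, γ^t·E[r] = 0.463828, running G = 5.866403
t=6: π = [0.2218, 0.2957, 0.2762, 0.2062], E[r] = 1.4164, γ^t·E[r] = 0.371311, running G = 6.237714
t=7: π = [0.2218, 0.2957, 0.2763, 0.2062], E[r] = 1.4164, γ^t·E[r] = 0.297032, running G = 6.534746
t=8: π = [0.2218, 0.2957, 0.2763, 0.2062], E[r] = 1.4163, γ^t·E[r] = 0.237621, running G = 6.772367

G = 6.7724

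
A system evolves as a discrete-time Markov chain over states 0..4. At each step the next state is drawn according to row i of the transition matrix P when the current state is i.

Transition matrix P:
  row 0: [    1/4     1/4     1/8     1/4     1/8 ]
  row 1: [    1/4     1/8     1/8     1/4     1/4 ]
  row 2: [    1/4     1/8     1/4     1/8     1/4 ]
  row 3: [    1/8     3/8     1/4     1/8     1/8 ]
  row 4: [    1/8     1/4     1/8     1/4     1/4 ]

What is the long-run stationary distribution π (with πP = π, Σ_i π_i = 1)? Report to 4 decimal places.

π = [0.1997, 0.2257, 0.1719, 0.2031, 0.1997]

Balance equations π_j = Σ_i π_i·P[i][j]:
  π_0 = 1/4·π_0 + 1/4·π_1 + 1/4·π_2 + 1/8·π_3 + 1/8·π_4
  π_1 = 1/4·π_0 + 1/8·π_1 + 1/8·π_2 + 3/8·π_3 + 1/4·π_4
  π_2 = 1/8·π_0 + 1/8·π_1 + 1/4·π_2 + 1/4·π_3 + 1/8·π_4
  π_3 = 1/4·π_0 + 1/4·π_1 + 1/8·π_2 + 1/8·π_3 + 1/4·π_4
  normalize: π_0 + π_1 + π_2 + π_3 + π_4 = 1
Solving the linear system gives exactly π = [115/576, 65/288, 11/64, 13/64, 115/576].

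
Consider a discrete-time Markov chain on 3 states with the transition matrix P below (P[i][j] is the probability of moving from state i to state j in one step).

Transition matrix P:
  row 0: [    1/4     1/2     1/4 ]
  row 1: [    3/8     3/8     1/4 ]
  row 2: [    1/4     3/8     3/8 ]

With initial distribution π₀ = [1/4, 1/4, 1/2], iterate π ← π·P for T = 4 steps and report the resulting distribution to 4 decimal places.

t=0: π = [0.2500, 0.2500, 0.5000]
t=1: π = [0.2813, 0.4063, 0.3125]
t=2: π = [0.3008, 0.4102, 0.2891]
t=3: π = [0.3013, 0.4126, 0.2861]
t=4: π = [0.3016, 0.4127, 0.2858]

π = [0.3016, 0.4127, 0.2858]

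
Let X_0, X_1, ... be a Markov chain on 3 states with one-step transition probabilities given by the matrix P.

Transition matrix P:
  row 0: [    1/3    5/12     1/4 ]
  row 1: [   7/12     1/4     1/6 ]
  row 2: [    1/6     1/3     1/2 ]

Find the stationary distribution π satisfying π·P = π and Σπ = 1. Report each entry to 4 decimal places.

π = [0.3680, 0.3360, 0.2960]

Balance equations π_j = Σ_i π_i·P[i][j]:
  π_0 = 1/3·π_0 + 7/12·π_1 + 1/6·π_2
  π_1 = 5/12·π_0 + 1/4·π_1 + 1/3·π_2
  normalize: π_0 + π_1 + π_2 = 1
Solving the linear system gives exactly π = [46/125, 42/125, 37/125].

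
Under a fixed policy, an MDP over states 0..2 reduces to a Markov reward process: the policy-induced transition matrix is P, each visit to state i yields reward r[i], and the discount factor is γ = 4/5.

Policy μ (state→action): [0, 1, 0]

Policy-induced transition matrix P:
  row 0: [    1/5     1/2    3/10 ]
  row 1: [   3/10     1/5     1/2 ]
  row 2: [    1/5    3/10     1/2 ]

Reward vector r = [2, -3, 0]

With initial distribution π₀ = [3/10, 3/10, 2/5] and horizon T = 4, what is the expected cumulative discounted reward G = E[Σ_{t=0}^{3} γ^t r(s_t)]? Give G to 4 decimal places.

t=0: π = [0.3000, 0.3000, 0.4000], E[r] = -0.3000, γ^t·E[r] = -0.300000, running G = -0.300000
t=1: π = [0.2300, 0.3300, 0.4400], E[r] = -0.5300, γ^t·E[r] = -0.424000, running G = -0.724000
t=2: π = [0.2330, 0.3130, 0.4540], E[r] = -0.4730, γ^t·E[r] = -0.302720, running G = -1.026720
t=3: π = [0.2313, 0.3153, 0.4534], E[r] = -0.4833, γ^t·E[r] = -0.247450, running G = -1.274170

G = -1.2742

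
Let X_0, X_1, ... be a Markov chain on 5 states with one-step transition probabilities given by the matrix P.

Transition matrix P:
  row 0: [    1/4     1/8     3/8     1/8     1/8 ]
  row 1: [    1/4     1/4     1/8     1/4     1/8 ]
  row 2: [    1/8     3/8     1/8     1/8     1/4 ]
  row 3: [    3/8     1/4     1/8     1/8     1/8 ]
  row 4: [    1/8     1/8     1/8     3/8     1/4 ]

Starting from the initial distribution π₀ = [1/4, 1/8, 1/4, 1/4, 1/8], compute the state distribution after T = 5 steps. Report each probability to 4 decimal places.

t=0: π = [0.2500, 0.1250, 0.2500, 0.2500, 0.1250]
t=1: π = [0.2344, 0.2344, 0.1875, 0.1719, 0.1719]
t=2: π = [0.2266, 0.2227, 0.1836, 0.1973, 0.1699]
t=3: π = [0.2305, 0.2234, 0.1816, 0.1953, 0.1692]
t=4: π = [0.2306, 0.2227, 0.1826, 0.1952, 0.1689]
t=5: π = [0.2305, 0.2229, 0.1826, 0.1951, 0.1689]

π = [0.2305, 0.2229, 0.1826, 0.1951, 0.1689]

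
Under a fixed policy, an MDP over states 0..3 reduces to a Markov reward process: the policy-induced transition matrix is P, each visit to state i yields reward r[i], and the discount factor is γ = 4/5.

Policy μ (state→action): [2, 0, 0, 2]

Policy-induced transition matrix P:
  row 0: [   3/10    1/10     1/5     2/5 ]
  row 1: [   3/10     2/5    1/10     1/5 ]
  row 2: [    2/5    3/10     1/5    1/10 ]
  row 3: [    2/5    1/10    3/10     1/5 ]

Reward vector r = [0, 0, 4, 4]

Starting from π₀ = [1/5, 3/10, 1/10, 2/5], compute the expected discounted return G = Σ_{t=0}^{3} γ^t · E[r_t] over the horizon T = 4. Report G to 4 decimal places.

t=0: π = [0.2000, 0.3000, 0.1000, 0.4000], E[r] = 2.0000, γ^t·E[r] = 2.000000, running G = 2.000000
t=1: π = [0.3500, 0.2100, 0.2100, 0.2300], E[r] = 1.7600, γ^t·E[r] = 1.408000, running G = 3.408000
t=2: π = [0.3440, 0.2050, 0.2020, 0.2490], E[r] = 1.8040, γ^t·E[r] = 1.154560, running G = 4.562560
t=3: π = [0.3451, 0.2019, 0.2044, 0.2486], E[r] = 1.8120, γ^t·E[r] = 0.927744, running G = 5.490304

G = 5.4903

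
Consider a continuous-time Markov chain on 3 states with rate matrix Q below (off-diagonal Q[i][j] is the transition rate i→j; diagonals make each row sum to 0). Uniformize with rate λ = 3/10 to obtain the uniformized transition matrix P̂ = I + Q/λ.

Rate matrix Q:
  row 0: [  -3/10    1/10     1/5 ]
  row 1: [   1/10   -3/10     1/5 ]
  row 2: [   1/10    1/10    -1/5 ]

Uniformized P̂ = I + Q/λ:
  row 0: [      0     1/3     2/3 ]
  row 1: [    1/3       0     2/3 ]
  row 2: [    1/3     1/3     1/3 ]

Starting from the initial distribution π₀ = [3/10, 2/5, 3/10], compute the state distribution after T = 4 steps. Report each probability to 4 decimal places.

π = [0.2506, 0.2519, 0.4975]

t=0: π = [0.3000, 0.4000, 0.3000]
t=1: π = [0.2333, 0.2000, 0.5667]
t=2: π = [0.2556, 0.2667, 0.4778]
t=3: π = [0.2481, 0.2444, 0.5074]
t=4: π = [0.2506, 0.2519, 0.4975]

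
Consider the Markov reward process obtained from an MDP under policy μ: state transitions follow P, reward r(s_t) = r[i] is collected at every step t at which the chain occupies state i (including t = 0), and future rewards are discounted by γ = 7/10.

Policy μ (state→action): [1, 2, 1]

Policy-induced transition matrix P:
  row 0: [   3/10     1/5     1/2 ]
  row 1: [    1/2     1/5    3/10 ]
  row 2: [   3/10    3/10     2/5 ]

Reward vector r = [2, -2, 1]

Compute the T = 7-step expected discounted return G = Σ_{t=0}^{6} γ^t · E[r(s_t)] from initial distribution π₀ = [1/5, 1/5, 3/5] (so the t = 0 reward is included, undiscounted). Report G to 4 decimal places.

G = 1.8449

t=0: π = [0.2000, 0.2000, 0.6000], E[r] = 0.6000, γ^t·E[r] = 0.600000, running G = 0.600000
t=1: π = [0.3400, 0.2600, 0.4000], E[r] = 0.5600, γ^t·E[r] = 0.392000, running G = 0.992000
t=2: π = [0.3520, 0.2400, 0.4080], E[r] = 0.6320, γ^t·E[r] = 0.309680, running G = 1.301680
t=3: π = [0.3480, 0.2408, 0.4112], E[r] = 0.6256, γ^t·E[r] = 0.214581, running G = 1.516261
t=4: π = [0.3482, 0.2411, 0.4107], E[r] = 0.6248, γ^t·E[r] = 0.150014, running G = 1.666275
t=5: π = [0.3482, 0.2411, 0.4107], E[r] = 0.6250, γ^t·E[r] = 0.105045, running G = 1.771320
t=6: π = [0.3482, 0.2411, 0.4107], E[r] = 0.6250, γ^t·E[r] = 0.073531, running G = 1.844851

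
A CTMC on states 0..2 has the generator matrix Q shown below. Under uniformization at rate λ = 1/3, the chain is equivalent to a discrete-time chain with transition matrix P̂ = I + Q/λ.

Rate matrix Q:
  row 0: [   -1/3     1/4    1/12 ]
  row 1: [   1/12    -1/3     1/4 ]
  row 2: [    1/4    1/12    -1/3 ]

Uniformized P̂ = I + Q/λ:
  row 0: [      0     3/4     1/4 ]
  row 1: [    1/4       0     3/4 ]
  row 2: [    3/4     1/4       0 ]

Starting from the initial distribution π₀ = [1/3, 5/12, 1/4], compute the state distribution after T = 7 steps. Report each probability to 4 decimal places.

t=0: π = [0.3333, 0.4167, 0.2500]
t=1: π = [0.2917, 0.3125, 0.3958]
t=2: π = [0.3750, 0.3177, 0.3073]
t=3: π = [0.3099, 0.3581, 0.3320]
t=4: π = [0.3385, 0.3154, 0.3460]
t=5: π = [0.3384, 0.3404, 0.3212]
t=6: π = [0.3260, 0.3341, 0.3399]
t=7: π = [0.3385, 0.3295, 0.3321]

π = [0.3385, 0.3295, 0.3321]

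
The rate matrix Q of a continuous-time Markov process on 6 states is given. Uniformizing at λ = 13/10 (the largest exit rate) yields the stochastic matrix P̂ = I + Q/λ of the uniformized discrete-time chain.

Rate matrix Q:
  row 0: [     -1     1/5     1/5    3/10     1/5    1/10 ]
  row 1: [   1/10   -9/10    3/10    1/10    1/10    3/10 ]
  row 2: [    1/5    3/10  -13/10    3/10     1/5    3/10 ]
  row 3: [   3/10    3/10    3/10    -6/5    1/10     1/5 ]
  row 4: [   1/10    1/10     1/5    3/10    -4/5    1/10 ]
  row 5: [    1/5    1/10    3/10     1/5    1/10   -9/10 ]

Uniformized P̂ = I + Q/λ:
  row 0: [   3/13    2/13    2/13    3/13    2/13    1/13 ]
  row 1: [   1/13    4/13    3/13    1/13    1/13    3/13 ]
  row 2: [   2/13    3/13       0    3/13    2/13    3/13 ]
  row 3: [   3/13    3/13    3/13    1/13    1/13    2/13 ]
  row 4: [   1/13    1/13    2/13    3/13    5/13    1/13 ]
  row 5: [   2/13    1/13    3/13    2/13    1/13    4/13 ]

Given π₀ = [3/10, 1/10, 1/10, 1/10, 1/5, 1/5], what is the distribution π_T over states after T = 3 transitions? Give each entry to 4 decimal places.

t=0: π = [0.3000, 0.1000, 0.1000, 0.1000, 0.2000, 0.2000]
t=1: π = [0.1615, 0.1538, 0.1692, 0.1846, 0.1692, 0.1615]
t=2: π = [0.1556, 0.1793, 0.1663, 0.1663, 0.1544, 0.1781]
t=3: π = [0.1529, 0.1814, 0.1685, 0.1639, 0.1492, 0.1840]

π = [0.1529, 0.1814, 0.1685, 0.1639, 0.1492, 0.1840]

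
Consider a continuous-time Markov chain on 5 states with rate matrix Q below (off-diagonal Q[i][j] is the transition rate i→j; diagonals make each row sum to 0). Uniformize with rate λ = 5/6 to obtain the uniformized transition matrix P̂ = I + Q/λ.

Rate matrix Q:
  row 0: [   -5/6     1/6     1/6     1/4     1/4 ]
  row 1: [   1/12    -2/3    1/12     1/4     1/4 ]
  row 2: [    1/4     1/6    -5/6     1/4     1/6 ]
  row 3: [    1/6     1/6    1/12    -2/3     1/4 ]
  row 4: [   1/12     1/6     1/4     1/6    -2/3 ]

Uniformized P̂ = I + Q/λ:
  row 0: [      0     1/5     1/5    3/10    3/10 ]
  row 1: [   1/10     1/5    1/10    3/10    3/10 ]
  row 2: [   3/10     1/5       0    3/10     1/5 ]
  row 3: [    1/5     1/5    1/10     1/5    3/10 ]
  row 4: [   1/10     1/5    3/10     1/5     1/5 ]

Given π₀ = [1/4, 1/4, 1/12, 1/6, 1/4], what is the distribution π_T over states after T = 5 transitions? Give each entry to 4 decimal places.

t=0: π = [0.2500, 0.2500, 0.0833, 0.1667, 0.2500]
t=1: π = [0.1083, 0.2000, 0.1667, 0.2583, 0.2667]
t=2: π = [0.1483, 0.2000, 0.1475, 0.2475, 0.2567]
t=3: π = [0.1394, 0.2000, 0.1514, 0.2496, 0.2596]
t=4: π = [0.1413, 0.2000, 0.1507, 0.2491, 0.2589]
t=5: π = [0.1409, 0.2000, 0.1508, 0.2492, 0.2590]

π = [0.1409, 0.2000, 0.1508, 0.2492, 0.2590]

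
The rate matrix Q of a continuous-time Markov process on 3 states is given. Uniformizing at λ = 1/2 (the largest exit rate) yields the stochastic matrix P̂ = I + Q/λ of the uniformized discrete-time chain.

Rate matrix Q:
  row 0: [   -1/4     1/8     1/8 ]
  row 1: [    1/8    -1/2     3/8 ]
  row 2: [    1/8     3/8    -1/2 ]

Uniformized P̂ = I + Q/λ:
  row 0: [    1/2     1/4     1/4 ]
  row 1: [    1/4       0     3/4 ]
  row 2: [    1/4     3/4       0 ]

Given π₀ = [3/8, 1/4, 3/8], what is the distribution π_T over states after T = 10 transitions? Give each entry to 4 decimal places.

π = [0.3333, 0.3298, 0.3369]

t=0: π = [0.3750, 0.2500, 0.3750]
t=1: π = [0.3438, 0.3750, 0.2813]
t=2: π = [0.3359, 0.2969, 0.3672]
t=3: π = [0.3340, 0.3594, 0.3066]
t=4: π = [0.3335, 0.3135, 0.3530]
t=5: π = [0.3334, 0.3481, 0.3185]
t=6: π = [0.3333, 0.3222, 0.3445]
t=7: π = [0.3333, 0.3417, 0.3250]
t=8: π = [0.3333, 0.3271, 0.3396]
t=9: π = [0.3333, 0.3380, 0.3286]
t=10: π = [0.3333, 0.3298, 0.3369]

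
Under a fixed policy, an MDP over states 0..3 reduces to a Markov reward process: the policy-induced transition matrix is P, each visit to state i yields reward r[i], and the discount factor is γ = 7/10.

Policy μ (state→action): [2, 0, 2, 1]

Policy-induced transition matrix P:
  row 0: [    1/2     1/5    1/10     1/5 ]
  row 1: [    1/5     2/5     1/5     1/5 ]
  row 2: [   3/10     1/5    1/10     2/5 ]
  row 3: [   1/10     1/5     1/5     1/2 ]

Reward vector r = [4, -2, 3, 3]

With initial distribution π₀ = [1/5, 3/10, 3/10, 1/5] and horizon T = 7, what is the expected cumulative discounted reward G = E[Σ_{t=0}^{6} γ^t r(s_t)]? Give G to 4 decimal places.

G = 5.8080

t=0: π = [0.2000, 0.3000, 0.3000, 0.2000], E[r] = 1.7000, γ^t·E[r] = 1.700000, running G = 1.700000
t=1: π = [0.2700, 0.2600, 0.1500, 0.3200], E[r] = 1.9700, γ^t·E[r] = 1.379000, running G = 3.079000
t=2: π = [0.2640, 0.2520, 0.1580, 0.3260], E[r] = 2.0040, γ^t·E[r] = 0.981960, running G = 4.060960
t=3: π = [0.2624, 0.2504, 0.1578, 0.3294], E[r] = 2.0104, γ^t·E[r] = 0.689567, running G = 4.750527
t=4: π = [0.2616, 0.2501, 0.1580, 0.3304], E[r] = 2.0112, γ^t·E[r] = 0.482880, running G = 5.233407
t=5: π = [0.2612, 0.2500, 0.1580, 0.3307], E[r] = 2.0111, γ^t·E[r] = 0.338014, running G = 5.571420
t=6: π = [0.2611, 0.2500, 0.1581, 0.3308], E[r] = 2.0111, γ^t·E[r] = 0.236602, running G = 5.808023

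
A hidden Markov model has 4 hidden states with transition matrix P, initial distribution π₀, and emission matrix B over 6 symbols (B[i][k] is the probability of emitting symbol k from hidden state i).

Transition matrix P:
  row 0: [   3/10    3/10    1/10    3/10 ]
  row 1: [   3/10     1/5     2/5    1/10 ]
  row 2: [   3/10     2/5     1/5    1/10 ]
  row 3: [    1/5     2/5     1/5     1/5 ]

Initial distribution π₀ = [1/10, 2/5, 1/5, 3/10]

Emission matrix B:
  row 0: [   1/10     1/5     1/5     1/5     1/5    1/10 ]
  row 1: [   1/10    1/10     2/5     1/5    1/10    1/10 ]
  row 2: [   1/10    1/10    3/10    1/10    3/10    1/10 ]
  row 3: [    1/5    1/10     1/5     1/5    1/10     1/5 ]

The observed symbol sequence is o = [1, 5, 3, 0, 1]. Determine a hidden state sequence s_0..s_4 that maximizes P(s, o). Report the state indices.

path = [1, 2, 1, 2, 0]

t=0: δ = [2.000e-02, 4.000e-02, 2.000e-02, 3.000e-02]  (obs o_0=1)
t=1: δ = [1.200e-03, 1.200e-03, 1.600e-03, 1.200e-03]  ψ = [1, 3, 1, 0]  (obs o_1=5)
t=2: δ = [9.600e-05, 1.280e-04, 4.800e-05, 7.200e-05]  ψ = [2, 2, 1, 0]  (obs o_2=3)
t=3: δ = [3.840e-06, 2.880e-06, 5.120e-06, 5.760e-06]  ψ = [1, 0, 1, 0]  (obs o_3=0)
t=4: δ = [3.072e-07, 2.304e-07, 1.152e-07, 1.152e-07]  ψ = [2, 3, 1, 0]  (obs o_4=1)
backtrack: best end state = 0; path = [1, 2, 1, 2, 0]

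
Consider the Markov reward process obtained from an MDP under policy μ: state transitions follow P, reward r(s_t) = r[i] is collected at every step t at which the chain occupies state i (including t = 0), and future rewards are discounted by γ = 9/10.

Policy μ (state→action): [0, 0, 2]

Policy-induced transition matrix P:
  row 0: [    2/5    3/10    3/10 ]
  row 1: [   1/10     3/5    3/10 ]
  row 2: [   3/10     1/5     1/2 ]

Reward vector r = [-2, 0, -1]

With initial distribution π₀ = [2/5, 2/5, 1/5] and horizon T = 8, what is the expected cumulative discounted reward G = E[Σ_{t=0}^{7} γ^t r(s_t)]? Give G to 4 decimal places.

G = -5.0757

t=0: π = [0.4000, 0.4000, 0.2000], E[r] = -1.0000, γ^t·E[r] = -1.000000, running G = -1.000000
t=1: π = [0.2600, 0.4000, 0.3400], E[r] = -0.8600, γ^t·E[r] = -0.774000, running G = -1.774000
t=2: π = [0.2460, 0.3860, 0.3680], E[r] = -0.8600, γ^t·E[r] = -0.696600, running G = -2.470600
t=3: π = [0.2474, 0.3790, 0.3736], E[r] = -0.8684, γ^t·E[r] = -0.633064, running G = -3.103664
t=4: π = [0.2489, 0.3763, 0.3747], E[r] = -0.8726, γ^t·E[r] = -0.572513, running G = -3.676176
t=5: π = [0.2496, 0.3754, 0.3749], E[r] = -0.8742, γ^t·E[r] = -0.516204, running G = -4.192380
t=6: π = [0.2499, 0.3751, 0.3750], E[r] = -0.8747, γ^t·E[r] = -0.464874, running G = -4.657254
t=7: π = [0.2500, 0.3750, 0.3750], E[r] = -0.8749, γ^t·E[r] = -0.418471, running G = -5.075725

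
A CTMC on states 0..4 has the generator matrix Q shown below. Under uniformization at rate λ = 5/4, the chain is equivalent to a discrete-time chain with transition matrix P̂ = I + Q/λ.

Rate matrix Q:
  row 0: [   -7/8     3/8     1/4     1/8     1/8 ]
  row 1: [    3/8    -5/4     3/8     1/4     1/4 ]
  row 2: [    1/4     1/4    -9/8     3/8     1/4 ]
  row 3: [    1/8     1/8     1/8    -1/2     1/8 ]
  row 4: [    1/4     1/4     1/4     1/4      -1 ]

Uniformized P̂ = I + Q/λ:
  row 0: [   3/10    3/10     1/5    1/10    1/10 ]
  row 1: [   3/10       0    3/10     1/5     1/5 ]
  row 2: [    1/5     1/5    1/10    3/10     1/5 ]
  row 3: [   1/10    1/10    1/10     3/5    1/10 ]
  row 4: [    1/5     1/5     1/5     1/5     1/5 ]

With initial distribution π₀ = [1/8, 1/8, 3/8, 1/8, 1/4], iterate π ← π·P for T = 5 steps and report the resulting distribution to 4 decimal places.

π = [0.2038, 0.1567, 0.1666, 0.3256, 0.1472]

t=0: π = [0.1250, 0.1250, 0.3750, 0.1250, 0.2500]
t=1: π = [0.2125, 0.1750, 0.1625, 0.2750, 0.1750]
t=2: π = [0.2113, 0.1588, 0.1738, 0.3050, 0.1513]
t=3: π = [0.2065, 0.1589, 0.1680, 0.3183, 0.1484]
t=4: π = [0.2047, 0.1571, 0.1673, 0.3235, 0.1475]
t=5: π = [0.2038, 0.1567, 0.1666, 0.3256, 0.1472]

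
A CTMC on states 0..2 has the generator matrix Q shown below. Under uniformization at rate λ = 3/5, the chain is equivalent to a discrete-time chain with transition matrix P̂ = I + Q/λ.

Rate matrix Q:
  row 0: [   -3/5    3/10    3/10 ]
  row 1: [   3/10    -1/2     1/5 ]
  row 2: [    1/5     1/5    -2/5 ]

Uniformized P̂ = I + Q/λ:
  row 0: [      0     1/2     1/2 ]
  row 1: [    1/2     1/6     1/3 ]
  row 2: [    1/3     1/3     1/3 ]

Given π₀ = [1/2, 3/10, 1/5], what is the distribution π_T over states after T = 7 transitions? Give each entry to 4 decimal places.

π = [0.2904, 0.3276, 0.3820]

t=0: π = [0.5000, 0.3000, 0.2000]
t=1: π = [0.2167, 0.3667, 0.4167]
t=2: π = [0.3222, 0.3083, 0.3694]
t=3: π = [0.2773, 0.3356, 0.3870]
t=4: π = [0.2968, 0.3236, 0.3796]
t=5: π = [0.2883, 0.3289, 0.3828]
t=6: π = [0.2920, 0.3266, 0.3814]
t=7: π = [0.2904, 0.3276, 0.3820]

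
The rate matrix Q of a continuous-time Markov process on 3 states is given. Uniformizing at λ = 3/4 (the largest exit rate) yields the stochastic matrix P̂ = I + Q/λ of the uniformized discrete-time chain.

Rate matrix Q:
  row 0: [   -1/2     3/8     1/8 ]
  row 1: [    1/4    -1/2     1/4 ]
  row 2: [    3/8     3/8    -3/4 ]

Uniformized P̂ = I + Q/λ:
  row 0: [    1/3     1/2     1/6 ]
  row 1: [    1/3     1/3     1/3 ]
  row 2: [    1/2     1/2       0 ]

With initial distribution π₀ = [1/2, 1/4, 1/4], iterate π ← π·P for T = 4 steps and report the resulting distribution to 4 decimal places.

π = [0.3669, 0.4284, 0.2047]

t=0: π = [0.5000, 0.2500, 0.2500]
t=1: π = [0.3750, 0.4583, 0.1667]
t=2: π = [0.3611, 0.4236, 0.2153]
t=3: π = [0.3692, 0.4294, 0.2014]
t=4: π = [0.3669, 0.4284, 0.2047]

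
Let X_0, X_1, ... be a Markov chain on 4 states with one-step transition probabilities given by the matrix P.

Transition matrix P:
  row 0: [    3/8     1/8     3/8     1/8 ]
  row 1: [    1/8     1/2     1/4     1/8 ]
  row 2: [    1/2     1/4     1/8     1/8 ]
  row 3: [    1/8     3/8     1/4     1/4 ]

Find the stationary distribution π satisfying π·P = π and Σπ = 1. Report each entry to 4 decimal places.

π = [0.2941, 0.3081, 0.2549, 0.1429]

Balance equations π_j = Σ_i π_i·P[i][j]:
  π_0 = 3/8·π_0 + 1/8·π_1 + 1/2·π_2 + 1/8·π_3
  π_1 = 1/8·π_0 + 1/2·π_1 + 1/4·π_2 + 3/8·π_3
  π_2 = 3/8·π_0 + 1/4·π_1 + 1/8·π_2 + 1/4·π_3
  normalize: π_0 + π_1 + π_2 + π_3 = 1
Solving the linear system gives exactly π = [5/17, 110/357, 13/51, 1/7].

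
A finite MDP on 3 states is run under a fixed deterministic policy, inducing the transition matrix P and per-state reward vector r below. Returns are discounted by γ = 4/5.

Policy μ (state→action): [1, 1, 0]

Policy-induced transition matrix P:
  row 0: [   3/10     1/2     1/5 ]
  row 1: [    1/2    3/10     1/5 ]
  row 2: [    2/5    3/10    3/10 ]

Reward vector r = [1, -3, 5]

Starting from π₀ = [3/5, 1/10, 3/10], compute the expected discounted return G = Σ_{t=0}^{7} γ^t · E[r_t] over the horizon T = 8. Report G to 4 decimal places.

t=0: π = [0.6000, 0.1000, 0.3000], E[r] = 1.8000, γ^t·E[r] = 1.800000, running G = 1.800000
t=1: π = [0.3500, 0.4200, 0.2300], E[r] = 0.2400, γ^t·E[r] = 0.192000, running G = 1.992000
t=2: π = [0.4070, 0.3700, 0.2230], E[r] = 0.4120, γ^t·E[r] = 0.263680, running G = 2.255680
t=3: π = [0.3963, 0.3814, 0.2223], E[r] = 0.3636, γ^t·E[r] = 0.186163, running G = 2.441843
t=4: π = [0.3985, 0.3793, 0.2222], E[r] = 0.3719, γ^t·E[r] = 0.152322, running G = 2.594165
t=5: π = [0.3981, 0.3797, 0.2222], E[r] = 0.3701, γ^t·E[r] = 0.121269, running G = 2.715434
t=6: π = [0.3982, 0.3796, 0.2222], E[r] = 0.3704, γ^t·E[r] = 0.097106, running G = 2.812540
t=7: π = [0.3981, 0.3796, 0.2222], E[r] = 0.3704, γ^t·E[r] = 0.077670, running G = 2.890210

G = 2.8902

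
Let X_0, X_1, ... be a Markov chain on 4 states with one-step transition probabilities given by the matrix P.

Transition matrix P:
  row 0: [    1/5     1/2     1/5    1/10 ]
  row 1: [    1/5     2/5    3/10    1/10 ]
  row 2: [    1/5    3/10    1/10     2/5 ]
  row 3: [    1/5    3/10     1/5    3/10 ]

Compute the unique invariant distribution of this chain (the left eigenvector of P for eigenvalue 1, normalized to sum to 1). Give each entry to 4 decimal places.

Balance equations π_j = Σ_i π_i·P[i][j]:
  π_0 = 1/5·π_0 + 1/5·π_1 + 1/5·π_2 + 1/5·π_3
  π_1 = 1/2·π_0 + 2/5·π_1 + 3/10·π_2 + 3/10·π_3
  π_2 = 1/5·π_0 + 3/10·π_1 + 1/10·π_2 + 1/5·π_3
  normalize: π_0 + π_1 + π_2 + π_3 = 1
Solving the linear system gives exactly π = [1/5, 17/45, 107/495, 34/165].

π = [0.2000, 0.3778, 0.2162, 0.2061]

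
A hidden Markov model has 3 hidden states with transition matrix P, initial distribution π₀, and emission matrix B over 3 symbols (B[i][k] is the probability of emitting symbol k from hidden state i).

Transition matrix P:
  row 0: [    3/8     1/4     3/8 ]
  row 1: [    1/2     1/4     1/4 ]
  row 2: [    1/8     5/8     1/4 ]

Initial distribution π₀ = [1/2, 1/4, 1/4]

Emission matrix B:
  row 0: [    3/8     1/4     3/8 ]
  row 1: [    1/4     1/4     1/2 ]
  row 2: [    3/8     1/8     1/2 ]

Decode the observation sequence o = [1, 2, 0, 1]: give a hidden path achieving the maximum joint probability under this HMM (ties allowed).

path = [0, 2, 1, 0]

t=0: δ = [1.250e-01, 6.250e-02, 3.125e-02]  (obs o_0=1)
t=1: δ = [1.758e-02, 1.562e-02, 2.344e-02]  ψ = [0, 0, 0]  (obs o_1=2)
t=2: δ = [2.930e-03, 3.662e-03, 2.472e-03]  ψ = [1, 2, 0]  (obs o_2=0)
t=3: δ = [4.578e-04, 3.862e-04, 1.373e-04]  ψ = [1, 2, 0]  (obs o_3=1)
backtrack: best end state = 0; path = [0, 2, 1, 0]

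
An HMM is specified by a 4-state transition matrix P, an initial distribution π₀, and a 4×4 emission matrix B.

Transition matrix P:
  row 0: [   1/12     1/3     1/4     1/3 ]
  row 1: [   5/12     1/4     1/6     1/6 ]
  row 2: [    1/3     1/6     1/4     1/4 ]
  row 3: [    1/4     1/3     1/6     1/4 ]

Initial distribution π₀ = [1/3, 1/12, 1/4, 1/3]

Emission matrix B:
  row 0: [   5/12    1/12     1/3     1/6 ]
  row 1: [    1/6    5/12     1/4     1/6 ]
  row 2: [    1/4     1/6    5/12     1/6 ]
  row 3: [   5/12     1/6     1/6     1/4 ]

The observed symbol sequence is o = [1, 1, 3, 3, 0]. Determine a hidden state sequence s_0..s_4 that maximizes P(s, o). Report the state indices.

t=0: δ = [2.778e-02, 3.472e-02, 4.167e-02, 5.556e-02]  (obs o_0=1)
t=1: δ = [1.206e-03, 7.716e-03, 1.736e-03, 2.315e-03]  ψ = [1, 3, 2, 3]  (obs o_1=1)
t=2: δ = [5.358e-04, 3.215e-04, 2.143e-04, 3.215e-04]  ψ = [1, 1, 1, 1]  (obs o_2=3)
t=3: δ = [2.233e-05, 2.977e-05, 2.233e-05, 4.465e-05]  ψ = [1, 0, 0, 0]  (obs o_3=3)
t=4: δ = [5.168e-06, 2.481e-06, 1.861e-06, 4.651e-06]  ψ = [1, 3, 3, 3]  (obs o_4=0)
backtrack: best end state = 0; path = [3, 1, 0, 1, 0]

path = [3, 1, 0, 1, 0]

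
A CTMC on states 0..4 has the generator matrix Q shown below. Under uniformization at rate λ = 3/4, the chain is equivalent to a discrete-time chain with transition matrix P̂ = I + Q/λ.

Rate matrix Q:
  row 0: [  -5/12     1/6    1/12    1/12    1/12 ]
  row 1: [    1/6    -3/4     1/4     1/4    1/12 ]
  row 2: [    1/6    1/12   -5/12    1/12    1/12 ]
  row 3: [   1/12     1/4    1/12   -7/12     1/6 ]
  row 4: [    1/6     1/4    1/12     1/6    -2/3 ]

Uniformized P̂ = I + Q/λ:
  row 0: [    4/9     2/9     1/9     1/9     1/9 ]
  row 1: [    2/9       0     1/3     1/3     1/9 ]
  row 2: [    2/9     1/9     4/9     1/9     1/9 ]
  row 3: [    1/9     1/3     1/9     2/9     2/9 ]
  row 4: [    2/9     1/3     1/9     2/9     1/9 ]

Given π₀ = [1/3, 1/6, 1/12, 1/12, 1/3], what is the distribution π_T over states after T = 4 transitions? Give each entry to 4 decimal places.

π = [0.2588, 0.1901, 0.2292, 0.1897, 0.1322]

t=0: π = [0.3333, 0.1667, 0.0833, 0.0833, 0.3333]
t=1: π = [0.2870, 0.2222, 0.1759, 0.1944, 0.1204]
t=2: π = [0.2644, 0.1883, 0.2191, 0.1955, 0.1327]
t=3: π = [0.2593, 0.1925, 0.2260, 0.1894, 0.1328]
t=4: π = [0.2588, 0.1901, 0.2292, 0.1897, 0.1322]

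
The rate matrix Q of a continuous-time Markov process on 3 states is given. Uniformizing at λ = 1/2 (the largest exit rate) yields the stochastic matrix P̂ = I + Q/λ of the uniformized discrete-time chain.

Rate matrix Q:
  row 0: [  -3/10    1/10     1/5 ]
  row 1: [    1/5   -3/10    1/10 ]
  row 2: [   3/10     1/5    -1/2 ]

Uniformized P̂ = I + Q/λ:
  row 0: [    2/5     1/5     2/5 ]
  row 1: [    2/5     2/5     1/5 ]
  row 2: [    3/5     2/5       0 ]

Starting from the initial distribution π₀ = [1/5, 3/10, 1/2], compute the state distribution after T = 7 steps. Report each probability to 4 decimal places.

t=0: π = [0.2000, 0.3000, 0.5000]
t=1: π = [0.5000, 0.3600, 0.1400]
t=2: π = [0.4280, 0.3000, 0.2720]
t=3: π = [0.4544, 0.3144, 0.2312]
t=4: π = [0.4462, 0.3091, 0.2446]
t=5: π = [0.4489, 0.3108, 0.2403]
t=6: π = [0.4481, 0.3102, 0.2417]
t=7: π = [0.4483, 0.3104, 0.2413]

π = [0.4483, 0.3104, 0.2413]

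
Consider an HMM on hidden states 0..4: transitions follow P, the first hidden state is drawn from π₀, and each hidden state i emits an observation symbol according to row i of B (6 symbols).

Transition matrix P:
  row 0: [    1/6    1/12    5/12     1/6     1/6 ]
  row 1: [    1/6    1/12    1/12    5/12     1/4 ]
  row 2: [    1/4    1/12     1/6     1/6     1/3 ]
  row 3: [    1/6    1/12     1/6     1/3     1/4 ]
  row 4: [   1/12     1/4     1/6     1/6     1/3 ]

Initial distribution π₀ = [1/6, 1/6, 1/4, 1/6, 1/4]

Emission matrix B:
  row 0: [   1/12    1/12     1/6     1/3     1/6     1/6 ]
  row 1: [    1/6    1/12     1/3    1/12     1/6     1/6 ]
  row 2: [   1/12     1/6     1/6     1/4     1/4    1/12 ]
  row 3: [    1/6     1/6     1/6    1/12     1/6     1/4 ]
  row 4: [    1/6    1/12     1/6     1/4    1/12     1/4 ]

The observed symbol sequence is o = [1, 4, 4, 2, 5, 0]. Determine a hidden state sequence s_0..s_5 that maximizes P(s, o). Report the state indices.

path = [2, 0, 2, 4, 4, 4]

t=0: δ = [1.389e-02, 1.389e-02, 4.167e-02, 2.778e-02, 2.083e-02]  (obs o_0=1)
t=1: δ = [1.736e-03, 8.681e-04, 1.736e-03, 1.543e-03, 1.157e-03]  ψ = [2, 4, 2, 3, 2]  (obs o_1=4)
t=2: δ = [7.234e-05, 4.823e-05, 1.808e-04, 8.573e-05, 4.823e-05]  ψ = [2, 4, 0, 3, 2]  (obs o_2=4)
t=3: δ = [7.535e-06, 5.023e-06, 5.023e-06, 5.023e-06, 1.005e-05]  ψ = [2, 2, 0, 2, 2]  (obs o_3=2)
t=4: δ = [2.093e-07, 4.186e-07, 2.616e-07, 5.233e-07, 8.372e-07]  ψ = [0, 4, 0, 1, 4]  (obs o_4=5)
t=5: δ = [7.268e-09, 3.489e-08, 1.163e-08, 2.907e-08, 4.651e-08]  ψ = [3, 4, 4, 1, 4]  (obs o_5=0)
backtrack: best end state = 4; path = [2, 0, 2, 4, 4, 4]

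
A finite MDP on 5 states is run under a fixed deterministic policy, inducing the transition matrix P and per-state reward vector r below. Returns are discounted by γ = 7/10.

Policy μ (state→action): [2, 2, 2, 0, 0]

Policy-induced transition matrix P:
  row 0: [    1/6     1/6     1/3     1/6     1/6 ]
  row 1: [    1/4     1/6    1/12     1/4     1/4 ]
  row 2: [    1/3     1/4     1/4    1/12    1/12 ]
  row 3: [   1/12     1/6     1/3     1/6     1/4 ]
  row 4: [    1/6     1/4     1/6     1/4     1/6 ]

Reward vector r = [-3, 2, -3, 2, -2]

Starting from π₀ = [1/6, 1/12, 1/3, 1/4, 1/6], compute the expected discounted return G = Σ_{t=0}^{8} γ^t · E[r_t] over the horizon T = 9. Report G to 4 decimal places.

t=0: π = [0.1667, 0.0833, 0.3333, 0.2500, 0.1667], E[r] = -1.1667, γ^t·E[r] = -1.166667, running G = -1.166667
t=1: π = [0.2083, 0.2083, 0.2569, 0.1597, 0.1667], E[r] = -0.9931, γ^t·E[r] = -0.695139, running G = -1.861806
t=2: π = [0.2135, 0.2020, 0.2321, 0.1765, 0.1759], E[r] = -0.9317, γ^t·E[r] = -0.456539, running G = -2.318345
t=3: π = [0.2075, 0.2007, 0.2342, 0.1788, 0.1789], E[r] = -0.9237, γ^t·E[r] = -0.316832, running G = -2.635177
t=4: π = [0.2075, 0.2011, 0.2338, 0.1788, 0.1788], E[r] = -0.9219, γ^t·E[r] = -0.221346, running G = -2.856523
t=5: π = [0.2075, 0.2011, 0.2338, 0.1788, 0.1788], E[r] = -0.9217, γ^t·E[r] = -0.154915, running G = -3.011438
t=6: π = [0.2075, 0.2011, 0.2338, 0.1788, 0.1788], E[r] = -0.9217, γ^t·E[r] = -0.108436, running G = -3.119874
t=7: π = [0.2075, 0.2011, 0.2338, 0.1788, 0.1788], E[r] = -0.9217, γ^t·E[r] = -0.075905, running G = -3.195779
t=8: π = [0.2075, 0.2011, 0.2338, 0.1788, 0.1788], E[r] = -0.9217, γ^t·E[r] = -0.053133, running G = -3.248912

G = -3.2489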